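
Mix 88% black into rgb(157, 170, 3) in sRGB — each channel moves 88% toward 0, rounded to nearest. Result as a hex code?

#131400

An 88% shade moves each channel 88% toward 0:
  R: 157 + 0.88×(0−157) = 157 − 138.16 = 18.84 → 19
  G: 170 + 0.88×(0−170) = 170 − 149.6 = 20.4 → 20
  B: 3 + 0.88×(0−3) = 3 − 2.64 = 0.36 → 0
rgb(19, 20, 0) = #131400.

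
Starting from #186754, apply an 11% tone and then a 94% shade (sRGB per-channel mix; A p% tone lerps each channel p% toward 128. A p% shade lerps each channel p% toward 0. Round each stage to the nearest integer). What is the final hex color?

#186754 is rgb(24, 103, 84).
An 11% tone moves each channel 11% toward 128:
  R: 24 + 0.11×(128−24) = 24 + 11.44 = 35.44 → 35
  G: 103 + 2.75 = 105.75 → 106
  B: 84 + 0.11×(128−84) = 84 + 4.84 = 88.84 → 89
After the tone: rgb(35, 106, 89) = #236A59.
A 94% shade moves each channel 94% toward 0:
  R: 35 + 0.94×(0−35) = 35 − 32.9 = 2.1 → 2
  G: 106 + 0.94×(0−106) = 106 − 99.64 = 6.36 → 6
  B: 89 + 0.94×(0−89) = 89 − 83.66 = 5.34 → 5
rgb(2, 6, 5) = #020605.

#020605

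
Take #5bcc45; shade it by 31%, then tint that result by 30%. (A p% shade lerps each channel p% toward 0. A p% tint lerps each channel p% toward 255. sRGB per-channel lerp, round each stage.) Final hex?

#79af6e

#5bcc45 is rgb(91, 204, 69).
Per channel, c → c + 0.31(0 − c):
  R: 91 + 0.31×(0−91) = 91 − 28.21 = 62.79 → 63
  G: 204 − 63.24 = 140.76 → 141
  B: 69 + 0.31×(0−69) = 69 − 21.39 = 47.61 → 48
After the shade: rgb(63, 141, 48) = #3f8d30.
Per channel, c → c + 0.3(255 − c):
  R: 63 + 0.3×(255−63) = 63 + 57.6 = 120.6 → 121
  G: 141 + 0.3×(255−141) = 141 + 34.2 = 175.2 → 175
  B: 48 + 0.3×(255−48) = 48 + 62.1 = 110.1 → 110
rgb(121, 175, 110) = #79af6e.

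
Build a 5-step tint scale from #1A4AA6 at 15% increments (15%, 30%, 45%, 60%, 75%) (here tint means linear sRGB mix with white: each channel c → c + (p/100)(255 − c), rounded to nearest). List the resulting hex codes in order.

#3C65B3, #5F80C1, #819BCE, #A3B7DB, #C6D2E9

#1A4AA6 is rgb(26, 74, 166).
15%: (26 + 34.35 = 60.35→60, 74 + 27.15 = 101.15→101, 166 + 13.35 = 179.35→179) → #3C65B3
30%: (26 + 68.7 = 94.7→95, 74 + 54.3 = 128.3→128, 166 + 26.7 = 192.7→193) → #5F80C1
45%: (26 + 103.05 = 129.05→129, 74 + 81.45 = 155.45→155, 166 + 40.05 = 206.05→206) → #819BCE
60%: (26 + 137.4 = 163.4→163, 74 + 108.6 = 182.6→183, 166 + 53.4 = 219.4→219) → #A3B7DB
75%: (26 + 171.75 = 197.75→198, 74 + 135.75 = 209.75→210, 166 + 66.75 = 232.75→233) → #C6D2E9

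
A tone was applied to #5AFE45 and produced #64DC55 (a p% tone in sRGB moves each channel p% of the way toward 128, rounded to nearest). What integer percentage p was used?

27%

#5AFE45 is rgb(90, 254, 69); #64DC55 is rgb(100, 220, 85).
On the G channel (widest range): 220 ≈ 254 + (p/100)(128 − 254), so p ≈ 100×(220 − 254)/(128 − 254) = -3400/-126 = 26.98.
p = 27 reproduces all three channels after rounding.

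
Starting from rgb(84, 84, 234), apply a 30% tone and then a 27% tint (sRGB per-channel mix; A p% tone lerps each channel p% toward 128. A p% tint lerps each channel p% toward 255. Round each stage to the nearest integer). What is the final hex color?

#8C8CD8

A 30% tone moves each channel 30% toward 128:
  R: 84 + 13.2 = 97.2 → 97
  G: 84 + 0.3×(128−84) = 84 + 13.2 = 97.2 → 97
  B: 234 − 31.8 = 202.2 → 202
After the tone: rgb(97, 97, 202) = #6161CA.
Lerp each channel 27% toward 255:
  R: 97 + 0.27×(255−97) = 97 + 42.66 = 139.66 → 140
  G: 97 + 0.27×(255−97) = 97 + 42.66 = 139.66 → 140
  B: 202 + 14.31 = 216.31 → 216
rgb(140, 140, 216) = #8C8CD8.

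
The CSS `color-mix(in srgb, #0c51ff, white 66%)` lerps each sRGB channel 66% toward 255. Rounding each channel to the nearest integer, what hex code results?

#acc4ff

#0c51ff is rgb(12, 81, 255).
A 66% tint moves each channel 66% toward 255:
  R: 12 + 0.66×(255−12) = 12 + 160.38 = 172.38 → 172
  G: 81 + 114.84 = 195.84 → 196
  B: 255 + 0.66×(255−255) = 255 + 0 = 255 → 255
rgb(172, 196, 255) = #acc4ff.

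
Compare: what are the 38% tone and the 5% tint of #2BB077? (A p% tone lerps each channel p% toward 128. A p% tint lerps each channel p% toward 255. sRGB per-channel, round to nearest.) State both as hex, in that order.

#2BB077 is rgb(43, 176, 119).
38% tone:
  R: 43 + 0.38×(128−43) = 43 + 32.3 = 75.3 → 75
  G: 176 + 0.38×(128−176) = 176 − 18.24 = 157.76 → 158
  B: 119 + 3.42 = 122.42 → 122
  → #4B9E7A
5% tint:
  R: 43 + 0.05×(255−43) = 43 + 10.6 = 53.6 → 54
  G: 176 + 3.95 = 179.95 → 180
  B: 119 + 0.05×(255−119) = 119 + 6.8 = 125.8 → 126
  → #36B47E

#4B9E7A, #36B47E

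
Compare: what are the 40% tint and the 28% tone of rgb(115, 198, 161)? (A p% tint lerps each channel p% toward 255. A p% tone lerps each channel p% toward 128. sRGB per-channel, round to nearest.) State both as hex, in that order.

#ABDDC7, #77B298

40% tint:
  R: 115 + 0.4×(255−115) = 115 + 56 = 171 → 171
  G: 198 + 0.4×(255−198) = 198 + 22.8 = 220.8 → 221
  B: 161 + 37.6 = 198.6 → 199
  → #ABDDC7
28% tone:
  R: 115 + 3.64 = 118.64 → 119
  G: 198 + 0.28×(128−198) = 198 − 19.6 = 178.4 → 178
  B: 161 − 9.24 = 151.76 → 152
  → #77B298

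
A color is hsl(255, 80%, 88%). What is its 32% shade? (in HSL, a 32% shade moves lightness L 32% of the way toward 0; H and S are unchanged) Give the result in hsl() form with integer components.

hsl(255, 80%, 60%)

L moves 32% from 88 toward 0: 88 − 28.16 = 59.84 → 60.
H and S are unchanged.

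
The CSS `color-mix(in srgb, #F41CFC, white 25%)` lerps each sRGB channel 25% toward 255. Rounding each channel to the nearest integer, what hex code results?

#F41CFC is rgb(244, 28, 252).
Per channel, c → c + 0.25(255 − c):
  R: 244 + 0.25×(255−244) = 244 + 2.75 = 246.75 → 247
  G: 28 + 56.75 = 84.75 → 85
  B: 252 + 0.75 = 252.75 → 253
rgb(247, 85, 253) = #F755FD.

#F755FD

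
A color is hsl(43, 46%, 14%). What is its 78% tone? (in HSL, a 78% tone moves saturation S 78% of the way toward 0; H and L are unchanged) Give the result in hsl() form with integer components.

hsl(43, 10%, 14%)

S moves 78% from 46 toward 0: 46 − 35.88 = 10.12 → 10.
H and L are unchanged.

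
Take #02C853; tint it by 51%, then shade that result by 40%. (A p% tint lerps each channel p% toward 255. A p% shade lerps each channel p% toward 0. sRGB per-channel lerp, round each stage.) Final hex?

#4F8967

#02C853 is rgb(2, 200, 83).
A 51% tint moves each channel 51% toward 255:
  R: 2 + 129.03 = 131.03 → 131
  G: 200 + 0.51×(255−200) = 200 + 28.05 = 228.05 → 228
  B: 83 + 0.51×(255−83) = 83 + 87.72 = 170.72 → 171
After the tint: rgb(131, 228, 171) = #83E4AB.
Lerp each channel 40% toward 0:
  R: 131 − 52.4 = 78.6 → 79
  G: 228 + 0.4×(0−228) = 228 − 91.2 = 136.8 → 137
  B: 171 + 0.4×(0−171) = 171 − 68.4 = 102.6 → 103
rgb(79, 137, 103) = #4F8967.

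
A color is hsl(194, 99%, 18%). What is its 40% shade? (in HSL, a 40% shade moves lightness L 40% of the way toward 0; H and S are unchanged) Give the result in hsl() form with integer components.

L moves 40% from 18 toward 0: 18 − 7.2 = 10.8 → 11.
H and S are unchanged.

hsl(194, 99%, 11%)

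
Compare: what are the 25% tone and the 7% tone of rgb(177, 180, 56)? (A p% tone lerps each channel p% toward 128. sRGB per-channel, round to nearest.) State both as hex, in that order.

#A5A74A, #AEB03D

25% tone:
  R: 177 + 0.25×(128−177) = 177 − 12.25 = 164.75 → 165
  G: 180 + 0.25×(128−180) = 180 − 13 = 167 → 167
  B: 56 + 0.25×(128−56) = 56 + 18 = 74 → 74
  → #A5A74A
7% tone:
  R: 177 − 3.43 = 173.57 → 174
  G: 180 − 3.64 = 176.36 → 176
  B: 56 + 0.07×(128−56) = 56 + 5.04 = 61.04 → 61
  → #AEB03D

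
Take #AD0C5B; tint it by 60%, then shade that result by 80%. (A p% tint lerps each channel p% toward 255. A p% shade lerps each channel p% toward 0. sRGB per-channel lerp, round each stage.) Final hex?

#2C2026

#AD0C5B is rgb(173, 12, 91).
Lerp each channel 60% toward 255:
  R: 173 + 49.2 = 222.2 → 222
  G: 12 + 0.6×(255−12) = 12 + 145.8 = 157.8 → 158
  B: 91 + 98.4 = 189.4 → 189
After the tint: rgb(222, 158, 189) = #DE9EBD.
Lerp each channel 80% toward 0:
  R: 222 − 177.6 = 44.4 → 44
  G: 158 − 126.4 = 31.6 → 32
  B: 189 + 0.8×(0−189) = 189 − 151.2 = 37.8 → 38
rgb(44, 32, 38) = #2C2026.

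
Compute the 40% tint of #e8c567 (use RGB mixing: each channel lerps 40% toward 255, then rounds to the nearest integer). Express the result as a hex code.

#f1dca4

#e8c567 is rgb(232, 197, 103).
Per channel, c → c + 0.4(255 − c):
  R: 232 + 9.2 = 241.2 → 241
  G: 197 + 0.4×(255−197) = 197 + 23.2 = 220.2 → 220
  B: 103 + 0.4×(255−103) = 103 + 60.8 = 163.8 → 164
rgb(241, 220, 164) = #f1dca4.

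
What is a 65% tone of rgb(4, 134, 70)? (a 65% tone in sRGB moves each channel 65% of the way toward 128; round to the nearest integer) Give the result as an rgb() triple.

A 65% tone moves each channel 65% toward 128:
  R: 4 + 0.65×(128−4) = 4 + 80.6 = 84.6 → 85
  G: 134 + 0.65×(128−134) = 134 − 3.9 = 130.1 → 130
  B: 70 + 0.65×(128−70) = 70 + 37.7 = 107.7 → 108

rgb(85, 130, 108)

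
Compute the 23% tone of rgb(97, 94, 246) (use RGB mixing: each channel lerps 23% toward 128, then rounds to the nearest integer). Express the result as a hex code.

A 23% tone moves each channel 23% toward 128:
  R: 97 + 0.23×(128−97) = 97 + 7.13 = 104.13 → 104
  G: 94 + 0.23×(128−94) = 94 + 7.82 = 101.82 → 102
  B: 246 + 0.23×(128−246) = 246 − 27.14 = 218.86 → 219
rgb(104, 102, 219) = #6866db.

#6866db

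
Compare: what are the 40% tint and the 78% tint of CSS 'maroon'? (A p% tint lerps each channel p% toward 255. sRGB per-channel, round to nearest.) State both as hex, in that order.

#B36666, #E3C7C7

CSS maroon is rgb(128, 0, 0).
40% tint:
  R: 128 + 0.4×(255−128) = 128 + 50.8 = 178.8 → 179
  G: 0 + 0.4×(255−0) = 0 + 102 = 102 → 102
  B: 0 + 0.4×(255−0) = 0 + 102 = 102 → 102
  → #B36666
78% tint:
  R: 128 + 99.06 = 227.06 → 227
  G: 0 + 198.9 = 198.9 → 199
  B: 0 + 0.78×(255−0) = 0 + 198.9 = 198.9 → 199
  → #E3C7C7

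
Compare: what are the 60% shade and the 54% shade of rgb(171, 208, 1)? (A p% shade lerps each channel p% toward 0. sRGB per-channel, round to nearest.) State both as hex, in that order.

60% shade:
  R: 171 + 0.6×(0−171) = 171 − 102.6 = 68.4 → 68
  G: 208 − 124.8 = 83.2 → 83
  B: 1 + 0.6×(0−1) = 1 − 0.6 = 0.4 → 0
  → #445300
54% shade:
  R: 171 + 0.54×(0−171) = 171 − 92.34 = 78.66 → 79
  G: 208 + 0.54×(0−208) = 208 − 112.32 = 95.68 → 96
  B: 1 + 0.54×(0−1) = 1 − 0.54 = 0.46 → 0
  → #4f6000

#445300, #4f6000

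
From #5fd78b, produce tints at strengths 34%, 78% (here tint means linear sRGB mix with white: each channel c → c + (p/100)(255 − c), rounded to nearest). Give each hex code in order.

#5fd78b is rgb(95, 215, 139).
34%: (95 + 54.4 = 149.4→149, 215 + 13.6 = 228.6→229, 139 + 39.44 = 178.44→178) → #95e5b2
78%: (95 + 124.8 = 219.8→220, 215 + 31.2 = 246.2→246, 139 + 90.48 = 229.48→229) → #dcf6e5

#95e5b2, #dcf6e5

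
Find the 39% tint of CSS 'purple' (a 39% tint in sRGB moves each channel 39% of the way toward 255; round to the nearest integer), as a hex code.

#B263B2

CSS purple is rgb(128, 0, 128).
Per channel, c → c + 0.39(255 − c):
  R: 128 + 0.39×(255−128) = 128 + 49.53 = 177.53 → 178
  G: 0 + 99.45 = 99.45 → 99
  B: 128 + 0.39×(255−128) = 128 + 49.53 = 177.53 → 178
rgb(178, 99, 178) = #B263B2.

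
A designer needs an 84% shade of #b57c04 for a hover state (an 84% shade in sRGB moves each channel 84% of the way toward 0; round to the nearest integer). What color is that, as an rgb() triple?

rgb(29, 20, 1)

#b57c04 is rgb(181, 124, 4).
Lerp each channel 84% toward 0:
  R: 181 − 152.04 = 28.96 → 29
  G: 124 + 0.84×(0−124) = 124 − 104.16 = 19.84 → 20
  B: 4 − 3.36 = 0.64 → 1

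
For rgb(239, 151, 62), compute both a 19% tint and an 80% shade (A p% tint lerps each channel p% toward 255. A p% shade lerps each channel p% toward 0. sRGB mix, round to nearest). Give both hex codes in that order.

#F2AB63, #301E0C

19% tint:
  R: 239 + 0.19×(255−239) = 239 + 3.04 = 242.04 → 242
  G: 151 + 0.19×(255−151) = 151 + 19.76 = 170.76 → 171
  B: 62 + 0.19×(255−62) = 62 + 36.67 = 98.67 → 99
  → #F2AB63
80% shade:
  R: 239 + 0.8×(0−239) = 239 − 191.2 = 47.8 → 48
  G: 151 + 0.8×(0−151) = 151 − 120.8 = 30.2 → 30
  B: 62 + 0.8×(0−62) = 62 − 49.6 = 12.4 → 12
  → #301E0C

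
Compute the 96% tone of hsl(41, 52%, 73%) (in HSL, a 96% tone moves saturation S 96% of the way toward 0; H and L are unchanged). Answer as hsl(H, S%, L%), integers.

hsl(41, 2%, 73%)

S moves 96% from 52 toward 0: 52 − 49.92 = 2.08 → 2.
H and L are unchanged.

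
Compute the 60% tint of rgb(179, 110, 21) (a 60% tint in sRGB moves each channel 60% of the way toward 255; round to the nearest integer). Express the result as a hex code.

Per channel, c → c + 0.6(255 − c):
  R: 179 + 0.6×(255−179) = 179 + 45.6 = 224.6 → 225
  G: 110 + 0.6×(255−110) = 110 + 87 = 197 → 197
  B: 21 + 0.6×(255−21) = 21 + 140.4 = 161.4 → 161
rgb(225, 197, 161) = #e1c5a1.

#e1c5a1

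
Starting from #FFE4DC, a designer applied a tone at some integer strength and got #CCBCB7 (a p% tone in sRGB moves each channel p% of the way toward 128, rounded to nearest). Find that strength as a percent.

#FFE4DC is rgb(255, 228, 220); #CCBCB7 is rgb(204, 188, 183).
On the R channel (widest range): 204 ≈ 255 + (p/100)(128 − 255), so p ≈ 100×(204 − 255)/(128 − 255) = -5100/-127 = 40.16.
p = 40 reproduces all three channels after rounding.

40%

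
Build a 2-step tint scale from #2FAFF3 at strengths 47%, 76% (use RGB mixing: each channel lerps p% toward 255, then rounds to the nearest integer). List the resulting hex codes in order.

#2FAFF3 is rgb(47, 175, 243).
47%: (47 + 97.76 = 144.76→145, 175 + 37.6 = 212.6→213, 243 + 5.64 = 248.64→249) → #91D5F9
76%: (47 + 158.08 = 205.08→205, 175 + 60.8 = 235.8→236, 243 + 9.12 = 252.12→252) → #CDECFC

#91D5F9, #CDECFC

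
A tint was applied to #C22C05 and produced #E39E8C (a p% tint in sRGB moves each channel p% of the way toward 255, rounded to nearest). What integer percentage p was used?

#C22C05 is rgb(194, 44, 5); #E39E8C is rgb(227, 158, 140).
On the B channel (widest range): 140 ≈ 5 + (p/100)(255 − 5), so p ≈ 100×(140 − 5)/(255 − 5) = 13500/250 = 54.00.
p = 54 reproduces all three channels after rounding.

54%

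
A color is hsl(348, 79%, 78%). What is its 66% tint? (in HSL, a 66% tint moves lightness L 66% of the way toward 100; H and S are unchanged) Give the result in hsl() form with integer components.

L moves 66% from 78 toward 100: 78 + 14.52 = 92.52 → 93.
H and S are unchanged.

hsl(348, 79%, 93%)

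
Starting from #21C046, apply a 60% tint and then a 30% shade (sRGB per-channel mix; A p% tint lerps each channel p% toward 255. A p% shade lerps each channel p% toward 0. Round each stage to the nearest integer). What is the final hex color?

#74A17F

#21C046 is rgb(33, 192, 70).
Lerp each channel 60% toward 255:
  R: 33 + 0.6×(255−33) = 33 + 133.2 = 166.2 → 166
  G: 192 + 37.8 = 229.8 → 230
  B: 70 + 0.6×(255−70) = 70 + 111 = 181 → 181
After the tint: rgb(166, 230, 181) = #A6E6B5.
Lerp each channel 30% toward 0:
  R: 166 − 49.8 = 116.2 → 116
  G: 230 − 69 = 161 → 161
  B: 181 − 54.3 = 126.7 → 127
rgb(116, 161, 127) = #74A17F.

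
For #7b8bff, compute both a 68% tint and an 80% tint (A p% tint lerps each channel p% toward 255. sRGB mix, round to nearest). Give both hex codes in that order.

#d5daff, #e5e8ff

#7b8bff is rgb(123, 139, 255).
68% tint:
  R: 123 + 0.68×(255−123) = 123 + 89.76 = 212.76 → 213
  G: 139 + 0.68×(255−139) = 139 + 78.88 = 217.88 → 218
  B: 255 + 0.68×(255−255) = 255 + 0 = 255 → 255
  → #d5daff
80% tint:
  R: 123 + 0.8×(255−123) = 123 + 105.6 = 228.6 → 229
  G: 139 + 92.8 = 231.8 → 232
  B: 255 + 0.8×(255−255) = 255 + 0 = 255 → 255
  → #e5e8ff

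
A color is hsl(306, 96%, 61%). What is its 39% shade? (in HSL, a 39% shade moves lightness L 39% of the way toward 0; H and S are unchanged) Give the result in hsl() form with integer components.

hsl(306, 96%, 37%)

L moves 39% from 61 toward 0: 61 − 23.79 = 37.21 → 37.
H and S are unchanged.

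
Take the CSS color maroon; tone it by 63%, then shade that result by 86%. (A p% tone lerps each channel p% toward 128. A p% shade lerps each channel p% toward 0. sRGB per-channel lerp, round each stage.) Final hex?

#120b0b

CSS maroon is rgb(128, 0, 0).
Per channel, c → c + 0.63(128 − c):
  R: 128 + 0 = 128 → 128
  G: 0 + 0.63×(128−0) = 0 + 80.64 = 80.64 → 81
  B: 0 + 80.64 = 80.64 → 81
After the tone: rgb(128, 81, 81) = #805151.
An 86% shade moves each channel 86% toward 0:
  R: 128 − 110.08 = 17.92 → 18
  G: 81 + 0.86×(0−81) = 81 − 69.66 = 11.34 → 11
  B: 81 + 0.86×(0−81) = 81 − 69.66 = 11.34 → 11
rgb(18, 11, 11) = #120b0b.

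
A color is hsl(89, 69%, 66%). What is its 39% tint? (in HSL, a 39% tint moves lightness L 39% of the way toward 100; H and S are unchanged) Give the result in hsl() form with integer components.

hsl(89, 69%, 79%)

L moves 39% from 66 toward 100: 66 + 13.26 = 79.26 → 79.
H and S are unchanged.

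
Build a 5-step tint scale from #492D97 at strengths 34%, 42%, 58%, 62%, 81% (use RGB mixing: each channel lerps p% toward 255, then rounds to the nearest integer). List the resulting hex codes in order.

#492D97 is rgb(73, 45, 151).
34%: (73 + 61.88 = 134.88→135, 45 + 71.4 = 116.4→116, 151 + 35.36 = 186.36→186) → #8774BA
42%: (73 + 76.44 = 149.44→149, 45 + 88.2 = 133.2→133, 151 + 43.68 = 194.68→195) → #9585C3
58%: (73 + 105.56 = 178.56→179, 45 + 121.8 = 166.8→167, 151 + 60.32 = 211.32→211) → #B3A7D3
62%: (73 + 112.84 = 185.84→186, 45 + 130.2 = 175.2→175, 151 + 64.48 = 215.48→215) → #BAAFD7
81%: (73 + 147.42 = 220.42→220, 45 + 170.1 = 215.1→215, 151 + 84.24 = 235.24→235) → #DCD7EB

#8774BA, #9585C3, #B3A7D3, #BAAFD7, #DCD7EB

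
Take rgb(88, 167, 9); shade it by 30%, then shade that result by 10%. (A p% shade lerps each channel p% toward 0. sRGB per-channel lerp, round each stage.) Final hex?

A 30% shade moves each channel 30% toward 0:
  R: 88 + 0.3×(0−88) = 88 − 26.4 = 61.6 → 62
  G: 167 − 50.1 = 116.9 → 117
  B: 9 + 0.3×(0−9) = 9 − 2.7 = 6.3 → 6
After the shade: rgb(62, 117, 6) = #3e7506.
Per channel, c → c + 0.1(0 − c):
  R: 62 − 6.2 = 55.8 → 56
  G: 117 − 11.7 = 105.3 → 105
  B: 6 − 0.6 = 5.4 → 5
rgb(56, 105, 5) = #386905.

#386905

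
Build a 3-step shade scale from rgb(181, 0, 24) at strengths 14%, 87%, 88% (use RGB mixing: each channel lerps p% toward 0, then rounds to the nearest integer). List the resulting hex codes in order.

14%: (181 − 25.34 = 155.66→156, 0→0, 24 − 3.36 = 20.64→21) → #9C0015
87%: (181 − 157.47 = 23.53→24, 0→0, 24 − 20.88 = 3.12→3) → #180003
88%: (181 − 159.28 = 21.72→22, 0→0, 24 − 21.12 = 2.88→3) → #160003

#9C0015, #180003, #160003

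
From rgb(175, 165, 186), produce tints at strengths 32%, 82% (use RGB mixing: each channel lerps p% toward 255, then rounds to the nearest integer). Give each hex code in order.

32%: (175 + 25.6 = 200.6→201, 165 + 28.8 = 193.8→194, 186 + 22.08 = 208.08→208) → #C9C2D0
82%: (175 + 65.6 = 240.6→241, 165 + 73.8 = 238.8→239, 186 + 56.58 = 242.58→243) → #F1EFF3

#C9C2D0, #F1EFF3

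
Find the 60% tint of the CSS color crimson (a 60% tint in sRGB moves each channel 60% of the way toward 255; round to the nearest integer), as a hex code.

#F1A1B1

CSS crimson is rgb(220, 20, 60).
Per channel, c → c + 0.6(255 − c):
  R: 220 + 0.6×(255−220) = 220 + 21 = 241 → 241
  G: 20 + 0.6×(255−20) = 20 + 141 = 161 → 161
  B: 60 + 0.6×(255−60) = 60 + 117 = 177 → 177
rgb(241, 161, 177) = #F1A1B1.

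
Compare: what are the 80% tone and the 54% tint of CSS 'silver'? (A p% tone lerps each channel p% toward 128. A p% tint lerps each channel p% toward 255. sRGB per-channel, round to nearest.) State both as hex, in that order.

#8d8d8d, #e2e2e2

CSS silver is rgb(192, 192, 192).
80% tone:
  R: 192 + 0.8×(128−192) = 192 − 51.2 = 140.8 → 141
  G: 192 + 0.8×(128−192) = 192 − 51.2 = 140.8 → 141
  B: 192 + 0.8×(128−192) = 192 − 51.2 = 140.8 → 141
  → #8d8d8d
54% tint:
  R: 192 + 0.54×(255−192) = 192 + 34.02 = 226.02 → 226
  G: 192 + 0.54×(255−192) = 192 + 34.02 = 226.02 → 226
  B: 192 + 34.02 = 226.02 → 226
  → #e2e2e2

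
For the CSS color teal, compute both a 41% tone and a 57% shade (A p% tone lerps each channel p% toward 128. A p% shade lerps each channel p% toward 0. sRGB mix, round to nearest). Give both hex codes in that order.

CSS teal is rgb(0, 128, 128).
41% tone:
  R: 0 + 0.41×(128−0) = 0 + 52.48 = 52.48 → 52
  G: 128 + 0.41×(128−128) = 128 + 0 = 128 → 128
  B: 128 + 0.41×(128−128) = 128 + 0 = 128 → 128
  → #348080
57% shade:
  R: 0 + 0.57×(0−0) = 0 + 0 = 0 → 0
  G: 128 + 0.57×(0−128) = 128 − 72.96 = 55.04 → 55
  B: 128 + 0.57×(0−128) = 128 − 72.96 = 55.04 → 55
  → #003737

#348080, #003737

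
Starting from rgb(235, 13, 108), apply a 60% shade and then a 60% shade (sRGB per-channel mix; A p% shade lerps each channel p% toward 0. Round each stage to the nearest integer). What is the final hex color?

#260211

A 60% shade moves each channel 60% toward 0:
  R: 235 + 0.6×(0−235) = 235 − 141 = 94 → 94
  G: 13 + 0.6×(0−13) = 13 − 7.8 = 5.2 → 5
  B: 108 + 0.6×(0−108) = 108 − 64.8 = 43.2 → 43
After the shade: rgb(94, 5, 43) = #5e052b.
A 60% shade moves each channel 60% toward 0:
  R: 94 − 56.4 = 37.6 → 38
  G: 5 + 0.6×(0−5) = 5 − 3 = 2 → 2
  B: 43 + 0.6×(0−43) = 43 − 25.8 = 17.2 → 17
rgb(38, 2, 17) = #260211.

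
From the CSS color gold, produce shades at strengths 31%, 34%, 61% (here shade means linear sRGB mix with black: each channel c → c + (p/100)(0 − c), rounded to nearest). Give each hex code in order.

#B09400, #A88E00, #635400

CSS gold is rgb(255, 215, 0).
31%: (255 − 79.05 = 175.95→176, 215 − 66.65 = 148.35→148, 0→0) → #B09400
34%: (255 − 86.7 = 168.3→168, 215 − 73.1 = 141.9→142, 0→0) → #A88E00
61%: (255 − 155.55 = 99.45→99, 215 − 131.15 = 83.85→84, 0→0) → #635400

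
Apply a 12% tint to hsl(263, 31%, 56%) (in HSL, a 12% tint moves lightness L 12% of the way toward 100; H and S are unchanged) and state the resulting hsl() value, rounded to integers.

L moves 12% from 56 toward 100: 56 + 5.28 = 61.28 → 61.
H and S are unchanged.

hsl(263, 31%, 61%)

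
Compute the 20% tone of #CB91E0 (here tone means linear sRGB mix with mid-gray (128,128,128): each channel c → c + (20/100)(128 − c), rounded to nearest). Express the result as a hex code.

#CB91E0 is rgb(203, 145, 224).
Per channel, c → c + 0.2(128 − c):
  R: 203 + 0.2×(128−203) = 203 − 15 = 188 → 188
  G: 145 − 3.4 = 141.6 → 142
  B: 224 + 0.2×(128−224) = 224 − 19.2 = 204.8 → 205
rgb(188, 142, 205) = #BC8ECD.

#BC8ECD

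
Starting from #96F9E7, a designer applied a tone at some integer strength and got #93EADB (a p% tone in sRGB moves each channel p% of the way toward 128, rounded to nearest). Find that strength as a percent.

#96F9E7 is rgb(150, 249, 231); #93EADB is rgb(147, 234, 219).
On the G channel (widest range): 234 ≈ 249 + (p/100)(128 − 249), so p ≈ 100×(234 − 249)/(128 − 249) = -1500/-121 = 12.40.
p = 12 reproduces all three channels after rounding.

12%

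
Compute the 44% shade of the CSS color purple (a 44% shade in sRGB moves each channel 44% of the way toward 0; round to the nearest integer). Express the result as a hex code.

CSS purple is rgb(128, 0, 128).
Lerp each channel 44% toward 0:
  R: 128 − 56.32 = 71.68 → 72
  G: 0 + 0.44×(0−0) = 0 + 0 = 0 → 0
  B: 128 − 56.32 = 71.68 → 72
rgb(72, 0, 72) = #480048.

#480048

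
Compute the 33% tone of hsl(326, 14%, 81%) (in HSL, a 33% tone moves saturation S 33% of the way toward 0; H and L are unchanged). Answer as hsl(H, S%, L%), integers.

hsl(326, 9%, 81%)

S moves 33% from 14 toward 0: 14 − 4.62 = 9.38 → 9.
H and L are unchanged.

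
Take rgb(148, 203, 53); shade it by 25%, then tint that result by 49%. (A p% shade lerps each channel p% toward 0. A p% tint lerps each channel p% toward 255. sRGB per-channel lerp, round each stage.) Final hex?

#b6ca91

Lerp each channel 25% toward 0:
  R: 148 + 0.25×(0−148) = 148 − 37 = 111 → 111
  G: 203 + 0.25×(0−203) = 203 − 50.75 = 152.25 → 152
  B: 53 − 13.25 = 39.75 → 40
After the shade: rgb(111, 152, 40) = #6f9828.
A 49% tint moves each channel 49% toward 255:
  R: 111 + 70.56 = 181.56 → 182
  G: 152 + 0.49×(255−152) = 152 + 50.47 = 202.47 → 202
  B: 40 + 0.49×(255−40) = 40 + 105.35 = 145.35 → 145
rgb(182, 202, 145) = #b6ca91.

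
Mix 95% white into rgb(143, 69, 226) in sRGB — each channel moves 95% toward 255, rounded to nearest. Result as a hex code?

#f9f6fe

Per channel, c → c + 0.95(255 − c):
  R: 143 + 0.95×(255−143) = 143 + 106.4 = 249.4 → 249
  G: 69 + 176.7 = 245.7 → 246
  B: 226 + 0.95×(255−226) = 226 + 27.55 = 253.55 → 254
rgb(249, 246, 254) = #f9f6fe.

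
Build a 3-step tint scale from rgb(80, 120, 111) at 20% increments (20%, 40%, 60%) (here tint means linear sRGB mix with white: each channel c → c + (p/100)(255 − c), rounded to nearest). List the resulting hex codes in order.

20%: (80 + 35 = 115→115, 120 + 27 = 147→147, 111 + 28.8 = 139.8→140) → #73938C
40%: (80 + 70 = 150→150, 120 + 54 = 174→174, 111 + 57.6 = 168.6→169) → #96AEA9
60%: (80 + 105 = 185→185, 120 + 81 = 201→201, 111 + 86.4 = 197.4→197) → #B9C9C5

#73938C, #96AEA9, #B9C9C5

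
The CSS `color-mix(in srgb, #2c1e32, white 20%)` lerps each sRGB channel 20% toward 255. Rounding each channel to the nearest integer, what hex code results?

#564b5b

#2c1e32 is rgb(44, 30, 50).
Per channel, c → c + 0.2(255 − c):
  R: 44 + 0.2×(255−44) = 44 + 42.2 = 86.2 → 86
  G: 30 + 0.2×(255−30) = 30 + 45 = 75 → 75
  B: 50 + 41 = 91 → 91
rgb(86, 75, 91) = #564b5b.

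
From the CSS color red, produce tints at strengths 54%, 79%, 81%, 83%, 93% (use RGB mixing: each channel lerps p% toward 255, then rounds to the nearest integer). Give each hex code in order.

#ff8a8a, #ffc9c9, #ffcfcf, #ffd4d4, #ffeded

CSS red is rgb(255, 0, 0).
54%: (255→255, 0 + 137.7 = 137.7→138, 0 + 137.7 = 137.7→138) → #ff8a8a
79%: (255→255, 0 + 201.45 = 201.45→201, 0 + 201.45 = 201.45→201) → #ffc9c9
81%: (255→255, 0 + 206.55 = 206.55→207, 0 + 206.55 = 206.55→207) → #ffcfcf
83%: (255→255, 0 + 211.65 = 211.65→212, 0 + 211.65 = 211.65→212) → #ffd4d4
93%: (255→255, 0 + 237.15 = 237.15→237, 0 + 237.15 = 237.15→237) → #ffeded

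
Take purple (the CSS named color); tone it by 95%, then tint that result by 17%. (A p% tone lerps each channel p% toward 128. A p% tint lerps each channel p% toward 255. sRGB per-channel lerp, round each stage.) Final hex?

CSS purple is rgb(128, 0, 128).
Lerp each channel 95% toward 128:
  R: 128 + 0.95×(128−128) = 128 + 0 = 128 → 128
  G: 0 + 121.6 = 121.6 → 122
  B: 128 + 0 = 128 → 128
After the tone: rgb(128, 122, 128) = #807a80.
Lerp each channel 17% toward 255:
  R: 128 + 21.59 = 149.59 → 150
  G: 122 + 0.17×(255−122) = 122 + 22.61 = 144.61 → 145
  B: 128 + 21.59 = 149.59 → 150
rgb(150, 145, 150) = #969196.

#969196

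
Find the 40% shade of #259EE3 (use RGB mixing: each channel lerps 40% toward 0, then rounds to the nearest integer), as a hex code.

#165F88

#259EE3 is rgb(37, 158, 227).
Lerp each channel 40% toward 0:
  R: 37 + 0.4×(0−37) = 37 − 14.8 = 22.2 → 22
  G: 158 + 0.4×(0−158) = 158 − 63.2 = 94.8 → 95
  B: 227 + 0.4×(0−227) = 227 − 90.8 = 136.2 → 136
rgb(22, 95, 136) = #165F88.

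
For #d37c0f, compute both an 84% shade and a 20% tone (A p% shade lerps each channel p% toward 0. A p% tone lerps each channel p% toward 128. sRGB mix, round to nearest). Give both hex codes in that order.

#221402, #c27d26

#d37c0f is rgb(211, 124, 15).
84% shade:
  R: 211 + 0.84×(0−211) = 211 − 177.24 = 33.76 → 34
  G: 124 + 0.84×(0−124) = 124 − 104.16 = 19.84 → 20
  B: 15 + 0.84×(0−15) = 15 − 12.6 = 2.4 → 2
  → #221402
20% tone:
  R: 211 − 16.6 = 194.4 → 194
  G: 124 + 0.2×(128−124) = 124 + 0.8 = 124.8 → 125
  B: 15 + 0.2×(128−15) = 15 + 22.6 = 37.6 → 38
  → #c27d26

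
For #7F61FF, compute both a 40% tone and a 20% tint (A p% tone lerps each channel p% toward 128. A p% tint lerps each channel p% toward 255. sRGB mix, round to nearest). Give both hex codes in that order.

#7F6DCC, #9981FF

#7F61FF is rgb(127, 97, 255).
40% tone:
  R: 127 + 0.4 = 127.4 → 127
  G: 97 + 0.4×(128−97) = 97 + 12.4 = 109.4 → 109
  B: 255 − 50.8 = 204.2 → 204
  → #7F6DCC
20% tint:
  R: 127 + 0.2×(255−127) = 127 + 25.6 = 152.6 → 153
  G: 97 + 31.6 = 128.6 → 129
  B: 255 + 0.2×(255−255) = 255 + 0 = 255 → 255
  → #9981FF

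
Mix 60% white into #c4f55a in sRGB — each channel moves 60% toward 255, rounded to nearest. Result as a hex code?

#c4f55a is rgb(196, 245, 90).
A 60% tint moves each channel 60% toward 255:
  R: 196 + 0.6×(255−196) = 196 + 35.4 = 231.4 → 231
  G: 245 + 0.6×(255−245) = 245 + 6 = 251 → 251
  B: 90 + 0.6×(255−90) = 90 + 99 = 189 → 189
rgb(231, 251, 189) = #e7fbbd.

#e7fbbd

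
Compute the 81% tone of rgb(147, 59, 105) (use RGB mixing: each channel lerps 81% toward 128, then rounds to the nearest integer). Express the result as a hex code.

#84737C

An 81% tone moves each channel 81% toward 128:
  R: 147 + 0.81×(128−147) = 147 − 15.39 = 131.61 → 132
  G: 59 + 0.81×(128−59) = 59 + 55.89 = 114.89 → 115
  B: 105 + 18.63 = 123.63 → 124
rgb(132, 115, 124) = #84737C.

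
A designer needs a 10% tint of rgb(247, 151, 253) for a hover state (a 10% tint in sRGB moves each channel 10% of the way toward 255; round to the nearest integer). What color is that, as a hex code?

#F8A1FD

A 10% tint moves each channel 10% toward 255:
  R: 247 + 0.1×(255−247) = 247 + 0.8 = 247.8 → 248
  G: 151 + 0.1×(255−151) = 151 + 10.4 = 161.4 → 161
  B: 253 + 0.1×(255−253) = 253 + 0.2 = 253.2 → 253
rgb(248, 161, 253) = #F8A1FD.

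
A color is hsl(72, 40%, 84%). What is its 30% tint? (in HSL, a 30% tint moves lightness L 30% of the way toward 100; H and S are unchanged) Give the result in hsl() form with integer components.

L moves 30% from 84 toward 100: 84 + 4.8 = 88.8 → 89.
H and S are unchanged.

hsl(72, 40%, 89%)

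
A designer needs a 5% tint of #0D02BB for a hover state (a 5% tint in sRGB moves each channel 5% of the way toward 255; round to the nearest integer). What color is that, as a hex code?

#190FBE

#0D02BB is rgb(13, 2, 187).
Per channel, c → c + 0.05(255 − c):
  R: 13 + 0.05×(255−13) = 13 + 12.1 = 25.1 → 25
  G: 2 + 0.05×(255−2) = 2 + 12.65 = 14.65 → 15
  B: 187 + 3.4 = 190.4 → 190
rgb(25, 15, 190) = #190FBE.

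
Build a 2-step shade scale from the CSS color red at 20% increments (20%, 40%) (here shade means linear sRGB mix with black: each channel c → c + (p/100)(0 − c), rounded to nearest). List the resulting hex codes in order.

#CC0000, #990000

CSS red is rgb(255, 0, 0).
20%: (255 − 51 = 204→204, 0→0, 0→0) → #CC0000
40%: (255 − 102 = 153→153, 0→0, 0→0) → #990000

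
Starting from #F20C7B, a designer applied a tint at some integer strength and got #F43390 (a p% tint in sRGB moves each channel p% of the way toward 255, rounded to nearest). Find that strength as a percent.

#F20C7B is rgb(242, 12, 123); #F43390 is rgb(244, 51, 144).
On the G channel (widest range): 51 ≈ 12 + (p/100)(255 − 12), so p ≈ 100×(51 − 12)/(255 − 12) = 3900/243 = 16.05.
p = 16 reproduces all three channels after rounding.

16%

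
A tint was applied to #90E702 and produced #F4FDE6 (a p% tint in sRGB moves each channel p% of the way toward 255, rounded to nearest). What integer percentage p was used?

90%

#90E702 is rgb(144, 231, 2); #F4FDE6 is rgb(244, 253, 230).
On the B channel (widest range): 230 ≈ 2 + (p/100)(255 − 2), so p ≈ 100×(230 − 2)/(255 − 2) = 22800/253 = 90.12.
p = 90 reproduces all three channels after rounding.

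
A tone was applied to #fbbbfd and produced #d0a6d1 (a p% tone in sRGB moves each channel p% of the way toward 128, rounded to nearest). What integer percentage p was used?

35%

#fbbbfd is rgb(251, 187, 253); #d0a6d1 is rgb(208, 166, 209).
On the B channel (widest range): 209 ≈ 253 + (p/100)(128 − 253), so p ≈ 100×(209 − 253)/(128 − 253) = -4400/-125 = 35.20.
p = 35 reproduces all three channels after rounding.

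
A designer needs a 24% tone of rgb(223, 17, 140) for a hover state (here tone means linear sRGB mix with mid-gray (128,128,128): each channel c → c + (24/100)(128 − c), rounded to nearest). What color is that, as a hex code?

Lerp each channel 24% toward 128:
  R: 223 + 0.24×(128−223) = 223 − 22.8 = 200.2 → 200
  G: 17 + 0.24×(128−17) = 17 + 26.64 = 43.64 → 44
  B: 140 + 0.24×(128−140) = 140 − 2.88 = 137.12 → 137
rgb(200, 44, 137) = #c82c89.

#c82c89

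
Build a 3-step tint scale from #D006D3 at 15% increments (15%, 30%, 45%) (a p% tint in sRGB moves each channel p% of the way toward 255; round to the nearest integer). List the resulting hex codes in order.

#D006D3 is rgb(208, 6, 211).
15%: (208 + 7.05 = 215.05→215, 6 + 37.35 = 43.35→43, 211 + 6.6 = 217.6→218) → #D72BDA
30%: (208 + 14.1 = 222.1→222, 6 + 74.7 = 80.7→81, 211 + 13.2 = 224.2→224) → #DE51E0
45%: (208 + 21.15 = 229.15→229, 6 + 112.05 = 118.05→118, 211 + 19.8 = 230.8→231) → #E576E7

#D72BDA, #DE51E0, #E576E7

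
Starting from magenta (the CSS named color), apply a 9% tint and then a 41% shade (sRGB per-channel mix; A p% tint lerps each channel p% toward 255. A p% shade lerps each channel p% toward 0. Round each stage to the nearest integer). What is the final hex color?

CSS magenta is rgb(255, 0, 255).
Lerp each channel 9% toward 255:
  R: 255 + 0 = 255 → 255
  G: 0 + 0.09×(255−0) = 0 + 22.95 = 22.95 → 23
  B: 255 + 0.09×(255−255) = 255 + 0 = 255 → 255
After the tint: rgb(255, 23, 255) = #ff17ff.
Per channel, c → c + 0.41(0 − c):
  R: 255 − 104.55 = 150.45 → 150
  G: 23 − 9.43 = 13.57 → 14
  B: 255 − 104.55 = 150.45 → 150
rgb(150, 14, 150) = #960e96.

#960e96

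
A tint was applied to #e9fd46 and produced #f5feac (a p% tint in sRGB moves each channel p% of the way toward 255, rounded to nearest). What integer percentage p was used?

55%

#e9fd46 is rgb(233, 253, 70); #f5feac is rgb(245, 254, 172).
On the B channel (widest range): 172 ≈ 70 + (p/100)(255 − 70), so p ≈ 100×(172 − 70)/(255 − 70) = 10200/185 = 55.14.
p = 55 reproduces all three channels after rounding.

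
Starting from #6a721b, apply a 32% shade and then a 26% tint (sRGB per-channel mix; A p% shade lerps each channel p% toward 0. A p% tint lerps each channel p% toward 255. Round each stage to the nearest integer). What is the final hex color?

#6a721b is rgb(106, 114, 27).
A 32% shade moves each channel 32% toward 0:
  R: 106 + 0.32×(0−106) = 106 − 33.92 = 72.08 → 72
  G: 114 + 0.32×(0−114) = 114 − 36.48 = 77.52 → 78
  B: 27 − 8.64 = 18.36 → 18
After the shade: rgb(72, 78, 18) = #484e12.
Lerp each channel 26% toward 255:
  R: 72 + 0.26×(255−72) = 72 + 47.58 = 119.58 → 120
  G: 78 + 46.02 = 124.02 → 124
  B: 18 + 0.26×(255−18) = 18 + 61.62 = 79.62 → 80
rgb(120, 124, 80) = #787c50.

#787c50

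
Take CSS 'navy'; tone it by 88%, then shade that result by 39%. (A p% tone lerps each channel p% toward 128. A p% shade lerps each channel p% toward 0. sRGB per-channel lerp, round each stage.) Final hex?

CSS navy is rgb(0, 0, 128).
Lerp each channel 88% toward 128:
  R: 0 + 0.88×(128−0) = 0 + 112.64 = 112.64 → 113
  G: 0 + 112.64 = 112.64 → 113
  B: 128 + 0.88×(128−128) = 128 + 0 = 128 → 128
After the tone: rgb(113, 113, 128) = #717180.
Lerp each channel 39% toward 0:
  R: 113 + 0.39×(0−113) = 113 − 44.07 = 68.93 → 69
  G: 113 − 44.07 = 68.93 → 69
  B: 128 + 0.39×(0−128) = 128 − 49.92 = 78.08 → 78
rgb(69, 69, 78) = #45454E.

#45454E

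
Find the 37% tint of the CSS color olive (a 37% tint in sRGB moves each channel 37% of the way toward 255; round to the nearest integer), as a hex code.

#AFAF5E

CSS olive is rgb(128, 128, 0).
Lerp each channel 37% toward 255:
  R: 128 + 0.37×(255−128) = 128 + 46.99 = 174.99 → 175
  G: 128 + 0.37×(255−128) = 128 + 46.99 = 174.99 → 175
  B: 0 + 0.37×(255−0) = 0 + 94.35 = 94.35 → 94
rgb(175, 175, 94) = #AFAF5E.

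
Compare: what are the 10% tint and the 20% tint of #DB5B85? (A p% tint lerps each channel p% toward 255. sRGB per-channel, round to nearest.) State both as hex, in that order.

#DF6B91, #E27C9D

#DB5B85 is rgb(219, 91, 133).
10% tint:
  R: 219 + 3.6 = 222.6 → 223
  G: 91 + 0.1×(255−91) = 91 + 16.4 = 107.4 → 107
  B: 133 + 0.1×(255−133) = 133 + 12.2 = 145.2 → 145
  → #DF6B91
20% tint:
  R: 219 + 7.2 = 226.2 → 226
  G: 91 + 0.2×(255−91) = 91 + 32.8 = 123.8 → 124
  B: 133 + 0.2×(255−133) = 133 + 24.4 = 157.4 → 157
  → #E27C9D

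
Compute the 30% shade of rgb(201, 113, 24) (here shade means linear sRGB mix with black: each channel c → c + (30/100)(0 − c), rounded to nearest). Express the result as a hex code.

#8D4F11

Per channel, c → c + 0.3(0 − c):
  R: 201 + 0.3×(0−201) = 201 − 60.3 = 140.7 → 141
  G: 113 − 33.9 = 79.1 → 79
  B: 24 + 0.3×(0−24) = 24 − 7.2 = 16.8 → 17
rgb(141, 79, 17) = #8D4F11.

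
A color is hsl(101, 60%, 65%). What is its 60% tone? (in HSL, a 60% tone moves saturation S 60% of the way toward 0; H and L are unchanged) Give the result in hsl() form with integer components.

hsl(101, 24%, 65%)

S moves 60% from 60 toward 0: 60 − 36 = 24 → 24.
H and L are unchanged.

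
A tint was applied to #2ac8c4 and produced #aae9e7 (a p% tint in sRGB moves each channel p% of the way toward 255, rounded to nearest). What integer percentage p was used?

#2ac8c4 is rgb(42, 200, 196); #aae9e7 is rgb(170, 233, 231).
On the R channel (widest range): 170 ≈ 42 + (p/100)(255 − 42), so p ≈ 100×(170 − 42)/(255 − 42) = 12800/213 = 60.09.
p = 60 reproduces all three channels after rounding.

60%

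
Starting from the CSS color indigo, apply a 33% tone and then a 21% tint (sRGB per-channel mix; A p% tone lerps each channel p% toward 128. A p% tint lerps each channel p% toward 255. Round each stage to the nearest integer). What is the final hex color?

CSS indigo is rgb(75, 0, 130).
A 33% tone moves each channel 33% toward 128:
  R: 75 + 0.33×(128−75) = 75 + 17.49 = 92.49 → 92
  G: 0 + 42.24 = 42.24 → 42
  B: 130 + 0.33×(128−130) = 130 − 0.66 = 129.34 → 129
After the tone: rgb(92, 42, 129) = #5C2A81.
A 21% tint moves each channel 21% toward 255:
  R: 92 + 34.23 = 126.23 → 126
  G: 42 + 0.21×(255−42) = 42 + 44.73 = 86.73 → 87
  B: 129 + 26.46 = 155.46 → 155
rgb(126, 87, 155) = #7E579B.

#7E579B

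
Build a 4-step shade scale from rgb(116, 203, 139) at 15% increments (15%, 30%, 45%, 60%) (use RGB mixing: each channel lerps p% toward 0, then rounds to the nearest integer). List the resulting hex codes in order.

15%: (116 − 17.4 = 98.6→99, 203 − 30.45 = 172.55→173, 139 − 20.85 = 118.15→118) → #63AD76
30%: (116 − 34.8 = 81.2→81, 203 − 60.9 = 142.1→142, 139 − 41.7 = 97.3→97) → #518E61
45%: (116 − 52.2 = 63.8→64, 203 − 91.35 = 111.65→112, 139 − 62.55 = 76.45→76) → #40704C
60%: (116 − 69.6 = 46.4→46, 203 − 121.8 = 81.2→81, 139 − 83.4 = 55.6→56) → #2E5138

#63AD76, #518E61, #40704C, #2E5138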